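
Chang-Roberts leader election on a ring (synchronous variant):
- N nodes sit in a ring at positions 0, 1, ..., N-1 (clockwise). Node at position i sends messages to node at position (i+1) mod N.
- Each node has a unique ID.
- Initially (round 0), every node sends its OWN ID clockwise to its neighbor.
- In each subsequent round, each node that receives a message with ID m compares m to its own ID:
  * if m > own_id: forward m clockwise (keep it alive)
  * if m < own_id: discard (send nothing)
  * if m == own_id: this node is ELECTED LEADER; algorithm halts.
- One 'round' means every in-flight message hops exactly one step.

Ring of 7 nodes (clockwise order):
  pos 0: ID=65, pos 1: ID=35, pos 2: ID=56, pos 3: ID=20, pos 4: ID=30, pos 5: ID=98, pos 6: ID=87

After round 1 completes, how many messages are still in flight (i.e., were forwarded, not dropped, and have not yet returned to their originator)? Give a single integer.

Answer: 4

Derivation:
Round 1: pos1(id35) recv 65: fwd; pos2(id56) recv 35: drop; pos3(id20) recv 56: fwd; pos4(id30) recv 20: drop; pos5(id98) recv 30: drop; pos6(id87) recv 98: fwd; pos0(id65) recv 87: fwd
After round 1: 4 messages still in flight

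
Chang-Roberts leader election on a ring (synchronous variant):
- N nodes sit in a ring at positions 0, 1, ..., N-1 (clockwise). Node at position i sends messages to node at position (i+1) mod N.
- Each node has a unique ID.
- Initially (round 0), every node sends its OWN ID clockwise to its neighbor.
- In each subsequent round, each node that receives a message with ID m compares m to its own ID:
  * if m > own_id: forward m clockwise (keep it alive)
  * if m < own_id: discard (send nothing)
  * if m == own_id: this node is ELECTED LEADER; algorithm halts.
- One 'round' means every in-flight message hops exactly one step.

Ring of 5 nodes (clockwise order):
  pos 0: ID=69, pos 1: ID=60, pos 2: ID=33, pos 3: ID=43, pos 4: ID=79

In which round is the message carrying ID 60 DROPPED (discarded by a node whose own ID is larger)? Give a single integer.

Round 1: pos1(id60) recv 69: fwd; pos2(id33) recv 60: fwd; pos3(id43) recv 33: drop; pos4(id79) recv 43: drop; pos0(id69) recv 79: fwd
Round 2: pos2(id33) recv 69: fwd; pos3(id43) recv 60: fwd; pos1(id60) recv 79: fwd
Round 3: pos3(id43) recv 69: fwd; pos4(id79) recv 60: drop; pos2(id33) recv 79: fwd
Round 4: pos4(id79) recv 69: drop; pos3(id43) recv 79: fwd
Round 5: pos4(id79) recv 79: ELECTED
Message ID 60 originates at pos 1; dropped at pos 4 in round 3

Answer: 3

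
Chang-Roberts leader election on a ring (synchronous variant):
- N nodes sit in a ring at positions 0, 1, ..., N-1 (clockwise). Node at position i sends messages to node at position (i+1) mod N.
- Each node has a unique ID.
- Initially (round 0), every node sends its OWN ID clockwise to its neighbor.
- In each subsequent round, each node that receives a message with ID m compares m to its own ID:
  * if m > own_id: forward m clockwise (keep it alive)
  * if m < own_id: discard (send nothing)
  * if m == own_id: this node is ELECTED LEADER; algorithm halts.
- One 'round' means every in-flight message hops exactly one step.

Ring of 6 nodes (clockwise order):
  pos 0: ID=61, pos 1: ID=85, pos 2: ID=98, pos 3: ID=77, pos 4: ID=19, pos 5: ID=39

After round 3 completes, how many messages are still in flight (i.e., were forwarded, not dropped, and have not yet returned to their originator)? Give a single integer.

Answer: 2

Derivation:
Round 1: pos1(id85) recv 61: drop; pos2(id98) recv 85: drop; pos3(id77) recv 98: fwd; pos4(id19) recv 77: fwd; pos5(id39) recv 19: drop; pos0(id61) recv 39: drop
Round 2: pos4(id19) recv 98: fwd; pos5(id39) recv 77: fwd
Round 3: pos5(id39) recv 98: fwd; pos0(id61) recv 77: fwd
After round 3: 2 messages still in flight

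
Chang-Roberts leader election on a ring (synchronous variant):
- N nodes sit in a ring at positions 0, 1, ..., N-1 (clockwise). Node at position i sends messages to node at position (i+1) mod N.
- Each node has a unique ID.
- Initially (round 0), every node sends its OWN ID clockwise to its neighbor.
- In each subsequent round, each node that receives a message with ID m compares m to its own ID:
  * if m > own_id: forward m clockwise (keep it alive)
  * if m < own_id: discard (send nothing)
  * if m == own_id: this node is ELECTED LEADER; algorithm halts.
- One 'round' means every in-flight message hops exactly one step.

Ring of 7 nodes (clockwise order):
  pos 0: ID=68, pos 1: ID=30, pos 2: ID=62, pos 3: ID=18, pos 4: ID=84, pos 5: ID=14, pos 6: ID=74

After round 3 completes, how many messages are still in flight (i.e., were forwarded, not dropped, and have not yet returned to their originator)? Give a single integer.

Round 1: pos1(id30) recv 68: fwd; pos2(id62) recv 30: drop; pos3(id18) recv 62: fwd; pos4(id84) recv 18: drop; pos5(id14) recv 84: fwd; pos6(id74) recv 14: drop; pos0(id68) recv 74: fwd
Round 2: pos2(id62) recv 68: fwd; pos4(id84) recv 62: drop; pos6(id74) recv 84: fwd; pos1(id30) recv 74: fwd
Round 3: pos3(id18) recv 68: fwd; pos0(id68) recv 84: fwd; pos2(id62) recv 74: fwd
After round 3: 3 messages still in flight

Answer: 3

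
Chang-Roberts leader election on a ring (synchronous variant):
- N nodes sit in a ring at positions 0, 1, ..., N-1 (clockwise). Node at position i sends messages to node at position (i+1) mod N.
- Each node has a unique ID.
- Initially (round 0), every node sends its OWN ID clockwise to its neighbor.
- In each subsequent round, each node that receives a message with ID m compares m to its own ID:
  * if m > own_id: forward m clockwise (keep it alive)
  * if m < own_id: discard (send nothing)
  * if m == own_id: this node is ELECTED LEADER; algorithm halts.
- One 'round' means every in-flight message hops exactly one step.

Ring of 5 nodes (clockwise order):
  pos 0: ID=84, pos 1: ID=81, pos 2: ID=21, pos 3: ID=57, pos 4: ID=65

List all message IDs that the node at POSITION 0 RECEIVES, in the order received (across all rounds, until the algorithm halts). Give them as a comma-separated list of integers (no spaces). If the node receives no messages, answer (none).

Round 1: pos1(id81) recv 84: fwd; pos2(id21) recv 81: fwd; pos3(id57) recv 21: drop; pos4(id65) recv 57: drop; pos0(id84) recv 65: drop
Round 2: pos2(id21) recv 84: fwd; pos3(id57) recv 81: fwd
Round 3: pos3(id57) recv 84: fwd; pos4(id65) recv 81: fwd
Round 4: pos4(id65) recv 84: fwd; pos0(id84) recv 81: drop
Round 5: pos0(id84) recv 84: ELECTED

Answer: 65,81,84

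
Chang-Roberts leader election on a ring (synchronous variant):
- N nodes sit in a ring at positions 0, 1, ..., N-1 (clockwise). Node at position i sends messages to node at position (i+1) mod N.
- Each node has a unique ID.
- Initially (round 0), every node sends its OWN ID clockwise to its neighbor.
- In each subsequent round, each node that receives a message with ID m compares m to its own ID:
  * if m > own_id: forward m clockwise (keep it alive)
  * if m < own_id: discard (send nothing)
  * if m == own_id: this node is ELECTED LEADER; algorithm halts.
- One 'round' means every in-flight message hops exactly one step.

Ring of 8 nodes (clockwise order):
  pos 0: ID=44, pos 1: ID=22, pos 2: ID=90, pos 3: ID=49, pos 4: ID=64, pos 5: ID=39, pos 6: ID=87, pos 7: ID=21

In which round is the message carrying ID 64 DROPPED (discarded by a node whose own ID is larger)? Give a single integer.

Answer: 2

Derivation:
Round 1: pos1(id22) recv 44: fwd; pos2(id90) recv 22: drop; pos3(id49) recv 90: fwd; pos4(id64) recv 49: drop; pos5(id39) recv 64: fwd; pos6(id87) recv 39: drop; pos7(id21) recv 87: fwd; pos0(id44) recv 21: drop
Round 2: pos2(id90) recv 44: drop; pos4(id64) recv 90: fwd; pos6(id87) recv 64: drop; pos0(id44) recv 87: fwd
Round 3: pos5(id39) recv 90: fwd; pos1(id22) recv 87: fwd
Round 4: pos6(id87) recv 90: fwd; pos2(id90) recv 87: drop
Round 5: pos7(id21) recv 90: fwd
Round 6: pos0(id44) recv 90: fwd
Round 7: pos1(id22) recv 90: fwd
Round 8: pos2(id90) recv 90: ELECTED
Message ID 64 originates at pos 4; dropped at pos 6 in round 2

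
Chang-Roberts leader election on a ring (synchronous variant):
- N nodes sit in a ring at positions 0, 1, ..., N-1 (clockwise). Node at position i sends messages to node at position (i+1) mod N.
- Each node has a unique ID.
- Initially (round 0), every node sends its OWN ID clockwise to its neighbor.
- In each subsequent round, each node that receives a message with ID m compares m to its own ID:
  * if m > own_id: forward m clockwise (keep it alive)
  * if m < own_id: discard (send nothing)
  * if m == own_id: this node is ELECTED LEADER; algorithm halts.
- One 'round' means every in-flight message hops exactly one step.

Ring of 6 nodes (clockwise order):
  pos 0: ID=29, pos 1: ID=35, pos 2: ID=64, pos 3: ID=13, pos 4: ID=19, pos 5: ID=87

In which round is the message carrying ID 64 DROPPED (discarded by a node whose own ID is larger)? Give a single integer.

Round 1: pos1(id35) recv 29: drop; pos2(id64) recv 35: drop; pos3(id13) recv 64: fwd; pos4(id19) recv 13: drop; pos5(id87) recv 19: drop; pos0(id29) recv 87: fwd
Round 2: pos4(id19) recv 64: fwd; pos1(id35) recv 87: fwd
Round 3: pos5(id87) recv 64: drop; pos2(id64) recv 87: fwd
Round 4: pos3(id13) recv 87: fwd
Round 5: pos4(id19) recv 87: fwd
Round 6: pos5(id87) recv 87: ELECTED
Message ID 64 originates at pos 2; dropped at pos 5 in round 3

Answer: 3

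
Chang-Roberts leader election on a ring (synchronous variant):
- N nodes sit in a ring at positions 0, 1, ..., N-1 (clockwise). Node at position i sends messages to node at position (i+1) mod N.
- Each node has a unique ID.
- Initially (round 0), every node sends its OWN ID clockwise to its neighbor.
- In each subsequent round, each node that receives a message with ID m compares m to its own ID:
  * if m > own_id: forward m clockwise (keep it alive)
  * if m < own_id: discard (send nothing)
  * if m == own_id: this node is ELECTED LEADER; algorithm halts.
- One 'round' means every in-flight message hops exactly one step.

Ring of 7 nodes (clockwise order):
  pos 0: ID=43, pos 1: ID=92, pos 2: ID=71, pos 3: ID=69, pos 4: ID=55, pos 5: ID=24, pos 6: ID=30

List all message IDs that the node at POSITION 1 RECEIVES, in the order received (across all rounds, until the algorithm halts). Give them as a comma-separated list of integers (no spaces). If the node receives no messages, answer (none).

Round 1: pos1(id92) recv 43: drop; pos2(id71) recv 92: fwd; pos3(id69) recv 71: fwd; pos4(id55) recv 69: fwd; pos5(id24) recv 55: fwd; pos6(id30) recv 24: drop; pos0(id43) recv 30: drop
Round 2: pos3(id69) recv 92: fwd; pos4(id55) recv 71: fwd; pos5(id24) recv 69: fwd; pos6(id30) recv 55: fwd
Round 3: pos4(id55) recv 92: fwd; pos5(id24) recv 71: fwd; pos6(id30) recv 69: fwd; pos0(id43) recv 55: fwd
Round 4: pos5(id24) recv 92: fwd; pos6(id30) recv 71: fwd; pos0(id43) recv 69: fwd; pos1(id92) recv 55: drop
Round 5: pos6(id30) recv 92: fwd; pos0(id43) recv 71: fwd; pos1(id92) recv 69: drop
Round 6: pos0(id43) recv 92: fwd; pos1(id92) recv 71: drop
Round 7: pos1(id92) recv 92: ELECTED

Answer: 43,55,69,71,92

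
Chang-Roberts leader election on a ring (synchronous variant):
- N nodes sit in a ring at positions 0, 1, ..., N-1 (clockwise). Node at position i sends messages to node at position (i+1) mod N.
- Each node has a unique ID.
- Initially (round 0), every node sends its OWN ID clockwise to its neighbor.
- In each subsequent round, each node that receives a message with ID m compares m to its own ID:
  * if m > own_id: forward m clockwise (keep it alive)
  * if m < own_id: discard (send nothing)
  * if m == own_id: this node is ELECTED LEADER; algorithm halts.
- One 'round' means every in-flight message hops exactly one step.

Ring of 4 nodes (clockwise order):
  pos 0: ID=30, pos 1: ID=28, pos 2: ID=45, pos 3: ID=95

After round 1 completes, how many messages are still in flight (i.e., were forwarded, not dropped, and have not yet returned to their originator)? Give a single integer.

Answer: 2

Derivation:
Round 1: pos1(id28) recv 30: fwd; pos2(id45) recv 28: drop; pos3(id95) recv 45: drop; pos0(id30) recv 95: fwd
After round 1: 2 messages still in flight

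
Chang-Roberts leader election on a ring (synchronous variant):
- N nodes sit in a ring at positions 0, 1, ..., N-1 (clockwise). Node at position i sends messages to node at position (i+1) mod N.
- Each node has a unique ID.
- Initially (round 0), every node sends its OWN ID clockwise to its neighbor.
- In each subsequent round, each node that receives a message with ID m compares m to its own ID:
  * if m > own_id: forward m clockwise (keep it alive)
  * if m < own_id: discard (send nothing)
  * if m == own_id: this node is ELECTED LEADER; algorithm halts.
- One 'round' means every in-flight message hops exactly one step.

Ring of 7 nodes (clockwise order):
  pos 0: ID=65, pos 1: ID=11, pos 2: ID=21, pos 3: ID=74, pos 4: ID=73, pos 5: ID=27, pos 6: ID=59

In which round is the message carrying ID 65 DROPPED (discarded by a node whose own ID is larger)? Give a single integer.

Round 1: pos1(id11) recv 65: fwd; pos2(id21) recv 11: drop; pos3(id74) recv 21: drop; pos4(id73) recv 74: fwd; pos5(id27) recv 73: fwd; pos6(id59) recv 27: drop; pos0(id65) recv 59: drop
Round 2: pos2(id21) recv 65: fwd; pos5(id27) recv 74: fwd; pos6(id59) recv 73: fwd
Round 3: pos3(id74) recv 65: drop; pos6(id59) recv 74: fwd; pos0(id65) recv 73: fwd
Round 4: pos0(id65) recv 74: fwd; pos1(id11) recv 73: fwd
Round 5: pos1(id11) recv 74: fwd; pos2(id21) recv 73: fwd
Round 6: pos2(id21) recv 74: fwd; pos3(id74) recv 73: drop
Round 7: pos3(id74) recv 74: ELECTED
Message ID 65 originates at pos 0; dropped at pos 3 in round 3

Answer: 3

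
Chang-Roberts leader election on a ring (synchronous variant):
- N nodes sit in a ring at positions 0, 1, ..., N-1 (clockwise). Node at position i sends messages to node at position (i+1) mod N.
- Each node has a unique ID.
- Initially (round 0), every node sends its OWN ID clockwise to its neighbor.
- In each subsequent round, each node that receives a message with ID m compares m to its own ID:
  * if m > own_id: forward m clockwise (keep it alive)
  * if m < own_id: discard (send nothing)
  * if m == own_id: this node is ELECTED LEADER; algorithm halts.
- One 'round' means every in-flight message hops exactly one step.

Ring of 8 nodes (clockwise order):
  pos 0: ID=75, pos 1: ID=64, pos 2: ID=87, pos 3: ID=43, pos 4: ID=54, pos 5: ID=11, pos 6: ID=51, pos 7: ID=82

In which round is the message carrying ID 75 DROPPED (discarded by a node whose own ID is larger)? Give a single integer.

Round 1: pos1(id64) recv 75: fwd; pos2(id87) recv 64: drop; pos3(id43) recv 87: fwd; pos4(id54) recv 43: drop; pos5(id11) recv 54: fwd; pos6(id51) recv 11: drop; pos7(id82) recv 51: drop; pos0(id75) recv 82: fwd
Round 2: pos2(id87) recv 75: drop; pos4(id54) recv 87: fwd; pos6(id51) recv 54: fwd; pos1(id64) recv 82: fwd
Round 3: pos5(id11) recv 87: fwd; pos7(id82) recv 54: drop; pos2(id87) recv 82: drop
Round 4: pos6(id51) recv 87: fwd
Round 5: pos7(id82) recv 87: fwd
Round 6: pos0(id75) recv 87: fwd
Round 7: pos1(id64) recv 87: fwd
Round 8: pos2(id87) recv 87: ELECTED
Message ID 75 originates at pos 0; dropped at pos 2 in round 2

Answer: 2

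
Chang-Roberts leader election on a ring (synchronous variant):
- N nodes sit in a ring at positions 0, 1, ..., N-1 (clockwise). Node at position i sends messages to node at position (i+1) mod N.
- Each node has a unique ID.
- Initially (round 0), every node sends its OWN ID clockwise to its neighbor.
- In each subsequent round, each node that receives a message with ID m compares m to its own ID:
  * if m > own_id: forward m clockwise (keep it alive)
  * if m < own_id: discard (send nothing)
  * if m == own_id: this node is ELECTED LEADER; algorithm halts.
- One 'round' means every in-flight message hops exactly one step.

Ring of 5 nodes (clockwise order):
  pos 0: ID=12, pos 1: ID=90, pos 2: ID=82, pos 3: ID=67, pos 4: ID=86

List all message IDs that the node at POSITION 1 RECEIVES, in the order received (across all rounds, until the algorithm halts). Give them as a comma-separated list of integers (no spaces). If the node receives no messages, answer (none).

Round 1: pos1(id90) recv 12: drop; pos2(id82) recv 90: fwd; pos3(id67) recv 82: fwd; pos4(id86) recv 67: drop; pos0(id12) recv 86: fwd
Round 2: pos3(id67) recv 90: fwd; pos4(id86) recv 82: drop; pos1(id90) recv 86: drop
Round 3: pos4(id86) recv 90: fwd
Round 4: pos0(id12) recv 90: fwd
Round 5: pos1(id90) recv 90: ELECTED

Answer: 12,86,90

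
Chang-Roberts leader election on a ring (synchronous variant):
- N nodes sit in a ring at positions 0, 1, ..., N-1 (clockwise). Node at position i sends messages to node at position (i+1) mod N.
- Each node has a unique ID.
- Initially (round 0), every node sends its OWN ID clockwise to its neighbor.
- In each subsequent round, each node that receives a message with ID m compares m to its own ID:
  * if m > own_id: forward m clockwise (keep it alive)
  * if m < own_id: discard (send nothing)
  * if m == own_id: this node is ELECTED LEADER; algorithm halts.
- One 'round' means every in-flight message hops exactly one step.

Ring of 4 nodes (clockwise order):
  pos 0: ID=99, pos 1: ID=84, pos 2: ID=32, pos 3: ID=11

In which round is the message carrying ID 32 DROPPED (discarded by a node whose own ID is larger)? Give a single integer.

Answer: 2

Derivation:
Round 1: pos1(id84) recv 99: fwd; pos2(id32) recv 84: fwd; pos3(id11) recv 32: fwd; pos0(id99) recv 11: drop
Round 2: pos2(id32) recv 99: fwd; pos3(id11) recv 84: fwd; pos0(id99) recv 32: drop
Round 3: pos3(id11) recv 99: fwd; pos0(id99) recv 84: drop
Round 4: pos0(id99) recv 99: ELECTED
Message ID 32 originates at pos 2; dropped at pos 0 in round 2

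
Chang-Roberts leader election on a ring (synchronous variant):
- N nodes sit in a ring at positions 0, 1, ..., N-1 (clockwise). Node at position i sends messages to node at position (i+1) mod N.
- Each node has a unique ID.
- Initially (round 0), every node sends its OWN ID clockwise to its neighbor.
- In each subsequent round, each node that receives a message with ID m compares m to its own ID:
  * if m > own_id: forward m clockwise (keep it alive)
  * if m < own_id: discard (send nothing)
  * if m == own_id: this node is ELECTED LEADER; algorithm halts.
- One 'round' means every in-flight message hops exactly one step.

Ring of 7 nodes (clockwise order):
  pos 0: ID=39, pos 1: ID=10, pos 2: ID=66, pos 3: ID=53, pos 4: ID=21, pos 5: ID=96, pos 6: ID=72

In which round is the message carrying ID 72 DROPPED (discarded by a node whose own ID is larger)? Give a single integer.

Round 1: pos1(id10) recv 39: fwd; pos2(id66) recv 10: drop; pos3(id53) recv 66: fwd; pos4(id21) recv 53: fwd; pos5(id96) recv 21: drop; pos6(id72) recv 96: fwd; pos0(id39) recv 72: fwd
Round 2: pos2(id66) recv 39: drop; pos4(id21) recv 66: fwd; pos5(id96) recv 53: drop; pos0(id39) recv 96: fwd; pos1(id10) recv 72: fwd
Round 3: pos5(id96) recv 66: drop; pos1(id10) recv 96: fwd; pos2(id66) recv 72: fwd
Round 4: pos2(id66) recv 96: fwd; pos3(id53) recv 72: fwd
Round 5: pos3(id53) recv 96: fwd; pos4(id21) recv 72: fwd
Round 6: pos4(id21) recv 96: fwd; pos5(id96) recv 72: drop
Round 7: pos5(id96) recv 96: ELECTED
Message ID 72 originates at pos 6; dropped at pos 5 in round 6

Answer: 6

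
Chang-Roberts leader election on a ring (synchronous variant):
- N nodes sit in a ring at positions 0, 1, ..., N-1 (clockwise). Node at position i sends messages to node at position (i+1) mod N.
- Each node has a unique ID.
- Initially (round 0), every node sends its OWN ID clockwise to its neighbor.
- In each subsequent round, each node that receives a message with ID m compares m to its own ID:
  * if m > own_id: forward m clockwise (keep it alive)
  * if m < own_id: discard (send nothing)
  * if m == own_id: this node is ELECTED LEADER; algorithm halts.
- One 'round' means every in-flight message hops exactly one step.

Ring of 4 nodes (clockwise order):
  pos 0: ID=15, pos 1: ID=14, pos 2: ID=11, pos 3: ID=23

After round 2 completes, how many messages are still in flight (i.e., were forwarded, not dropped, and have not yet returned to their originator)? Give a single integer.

Answer: 2

Derivation:
Round 1: pos1(id14) recv 15: fwd; pos2(id11) recv 14: fwd; pos3(id23) recv 11: drop; pos0(id15) recv 23: fwd
Round 2: pos2(id11) recv 15: fwd; pos3(id23) recv 14: drop; pos1(id14) recv 23: fwd
After round 2: 2 messages still in flight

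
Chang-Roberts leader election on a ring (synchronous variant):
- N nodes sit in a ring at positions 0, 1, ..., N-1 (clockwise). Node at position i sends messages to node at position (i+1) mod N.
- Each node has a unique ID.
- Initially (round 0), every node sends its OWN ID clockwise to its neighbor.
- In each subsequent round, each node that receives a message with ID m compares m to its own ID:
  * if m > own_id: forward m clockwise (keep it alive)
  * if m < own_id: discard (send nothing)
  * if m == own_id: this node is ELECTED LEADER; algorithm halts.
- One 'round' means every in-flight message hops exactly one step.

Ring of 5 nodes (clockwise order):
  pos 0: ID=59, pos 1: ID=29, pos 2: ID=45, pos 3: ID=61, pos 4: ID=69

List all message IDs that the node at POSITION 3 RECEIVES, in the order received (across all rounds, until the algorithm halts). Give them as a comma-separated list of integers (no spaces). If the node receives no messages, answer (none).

Round 1: pos1(id29) recv 59: fwd; pos2(id45) recv 29: drop; pos3(id61) recv 45: drop; pos4(id69) recv 61: drop; pos0(id59) recv 69: fwd
Round 2: pos2(id45) recv 59: fwd; pos1(id29) recv 69: fwd
Round 3: pos3(id61) recv 59: drop; pos2(id45) recv 69: fwd
Round 4: pos3(id61) recv 69: fwd
Round 5: pos4(id69) recv 69: ELECTED

Answer: 45,59,69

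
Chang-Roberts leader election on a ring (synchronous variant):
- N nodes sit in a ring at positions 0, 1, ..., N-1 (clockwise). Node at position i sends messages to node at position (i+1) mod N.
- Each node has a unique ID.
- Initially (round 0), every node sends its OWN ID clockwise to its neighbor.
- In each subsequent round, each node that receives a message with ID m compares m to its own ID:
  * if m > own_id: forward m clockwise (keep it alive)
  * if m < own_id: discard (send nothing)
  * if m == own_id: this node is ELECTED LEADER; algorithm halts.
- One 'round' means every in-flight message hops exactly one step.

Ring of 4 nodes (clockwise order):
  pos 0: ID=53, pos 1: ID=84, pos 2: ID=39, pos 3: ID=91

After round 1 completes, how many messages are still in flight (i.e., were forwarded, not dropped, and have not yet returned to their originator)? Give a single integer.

Answer: 2

Derivation:
Round 1: pos1(id84) recv 53: drop; pos2(id39) recv 84: fwd; pos3(id91) recv 39: drop; pos0(id53) recv 91: fwd
After round 1: 2 messages still in flight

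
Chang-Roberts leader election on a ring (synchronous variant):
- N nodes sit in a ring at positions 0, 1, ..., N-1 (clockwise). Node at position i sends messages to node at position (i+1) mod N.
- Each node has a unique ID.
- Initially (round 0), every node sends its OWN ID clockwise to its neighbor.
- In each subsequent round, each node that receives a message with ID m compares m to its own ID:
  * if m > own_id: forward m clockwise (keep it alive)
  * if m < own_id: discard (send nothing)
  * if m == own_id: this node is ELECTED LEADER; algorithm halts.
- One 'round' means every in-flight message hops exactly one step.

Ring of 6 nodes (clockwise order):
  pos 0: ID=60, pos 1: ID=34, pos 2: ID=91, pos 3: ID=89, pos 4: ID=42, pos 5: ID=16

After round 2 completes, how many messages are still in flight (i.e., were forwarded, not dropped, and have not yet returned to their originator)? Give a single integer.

Round 1: pos1(id34) recv 60: fwd; pos2(id91) recv 34: drop; pos3(id89) recv 91: fwd; pos4(id42) recv 89: fwd; pos5(id16) recv 42: fwd; pos0(id60) recv 16: drop
Round 2: pos2(id91) recv 60: drop; pos4(id42) recv 91: fwd; pos5(id16) recv 89: fwd; pos0(id60) recv 42: drop
After round 2: 2 messages still in flight

Answer: 2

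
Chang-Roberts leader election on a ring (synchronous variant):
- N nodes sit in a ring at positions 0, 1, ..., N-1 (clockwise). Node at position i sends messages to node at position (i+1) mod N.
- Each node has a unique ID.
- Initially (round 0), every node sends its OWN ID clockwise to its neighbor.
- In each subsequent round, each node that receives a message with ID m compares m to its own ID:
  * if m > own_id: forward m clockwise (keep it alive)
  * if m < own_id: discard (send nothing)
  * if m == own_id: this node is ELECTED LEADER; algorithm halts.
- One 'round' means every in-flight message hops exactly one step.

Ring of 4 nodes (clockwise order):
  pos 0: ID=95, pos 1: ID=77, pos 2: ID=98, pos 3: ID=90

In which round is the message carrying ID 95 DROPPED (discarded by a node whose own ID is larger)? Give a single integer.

Round 1: pos1(id77) recv 95: fwd; pos2(id98) recv 77: drop; pos3(id90) recv 98: fwd; pos0(id95) recv 90: drop
Round 2: pos2(id98) recv 95: drop; pos0(id95) recv 98: fwd
Round 3: pos1(id77) recv 98: fwd
Round 4: pos2(id98) recv 98: ELECTED
Message ID 95 originates at pos 0; dropped at pos 2 in round 2

Answer: 2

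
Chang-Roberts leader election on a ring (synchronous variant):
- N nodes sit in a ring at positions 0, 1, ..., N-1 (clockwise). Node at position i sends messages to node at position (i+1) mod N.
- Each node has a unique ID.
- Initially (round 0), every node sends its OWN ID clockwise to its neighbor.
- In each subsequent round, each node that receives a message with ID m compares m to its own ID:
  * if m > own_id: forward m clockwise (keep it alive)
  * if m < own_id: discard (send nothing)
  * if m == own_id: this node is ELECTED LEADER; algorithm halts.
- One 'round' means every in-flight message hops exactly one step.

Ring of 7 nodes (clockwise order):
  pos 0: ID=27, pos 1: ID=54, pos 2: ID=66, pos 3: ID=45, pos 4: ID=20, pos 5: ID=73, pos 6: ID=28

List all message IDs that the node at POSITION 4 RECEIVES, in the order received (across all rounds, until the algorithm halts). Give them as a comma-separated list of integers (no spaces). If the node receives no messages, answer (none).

Round 1: pos1(id54) recv 27: drop; pos2(id66) recv 54: drop; pos3(id45) recv 66: fwd; pos4(id20) recv 45: fwd; pos5(id73) recv 20: drop; pos6(id28) recv 73: fwd; pos0(id27) recv 28: fwd
Round 2: pos4(id20) recv 66: fwd; pos5(id73) recv 45: drop; pos0(id27) recv 73: fwd; pos1(id54) recv 28: drop
Round 3: pos5(id73) recv 66: drop; pos1(id54) recv 73: fwd
Round 4: pos2(id66) recv 73: fwd
Round 5: pos3(id45) recv 73: fwd
Round 6: pos4(id20) recv 73: fwd
Round 7: pos5(id73) recv 73: ELECTED

Answer: 45,66,73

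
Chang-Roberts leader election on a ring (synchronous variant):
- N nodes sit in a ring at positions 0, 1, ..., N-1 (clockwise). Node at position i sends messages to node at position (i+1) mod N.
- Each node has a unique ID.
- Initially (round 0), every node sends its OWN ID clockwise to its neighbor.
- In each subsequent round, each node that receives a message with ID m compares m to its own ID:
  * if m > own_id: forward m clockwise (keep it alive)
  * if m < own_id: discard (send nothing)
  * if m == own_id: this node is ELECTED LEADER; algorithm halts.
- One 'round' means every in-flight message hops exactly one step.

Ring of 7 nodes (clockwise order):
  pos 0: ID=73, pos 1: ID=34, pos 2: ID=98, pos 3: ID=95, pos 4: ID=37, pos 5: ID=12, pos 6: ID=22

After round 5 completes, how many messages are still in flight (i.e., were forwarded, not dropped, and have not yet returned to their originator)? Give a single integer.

Round 1: pos1(id34) recv 73: fwd; pos2(id98) recv 34: drop; pos3(id95) recv 98: fwd; pos4(id37) recv 95: fwd; pos5(id12) recv 37: fwd; pos6(id22) recv 12: drop; pos0(id73) recv 22: drop
Round 2: pos2(id98) recv 73: drop; pos4(id37) recv 98: fwd; pos5(id12) recv 95: fwd; pos6(id22) recv 37: fwd
Round 3: pos5(id12) recv 98: fwd; pos6(id22) recv 95: fwd; pos0(id73) recv 37: drop
Round 4: pos6(id22) recv 98: fwd; pos0(id73) recv 95: fwd
Round 5: pos0(id73) recv 98: fwd; pos1(id34) recv 95: fwd
After round 5: 2 messages still in flight

Answer: 2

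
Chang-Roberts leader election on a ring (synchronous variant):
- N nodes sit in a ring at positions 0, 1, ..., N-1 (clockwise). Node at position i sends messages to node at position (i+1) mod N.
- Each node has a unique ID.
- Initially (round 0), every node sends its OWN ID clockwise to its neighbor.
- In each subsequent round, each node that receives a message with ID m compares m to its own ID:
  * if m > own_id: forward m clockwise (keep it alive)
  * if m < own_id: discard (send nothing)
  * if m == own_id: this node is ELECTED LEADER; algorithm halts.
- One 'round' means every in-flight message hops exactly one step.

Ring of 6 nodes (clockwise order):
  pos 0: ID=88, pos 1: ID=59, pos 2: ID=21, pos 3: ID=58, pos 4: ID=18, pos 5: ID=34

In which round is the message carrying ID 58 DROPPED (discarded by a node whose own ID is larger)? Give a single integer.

Answer: 3

Derivation:
Round 1: pos1(id59) recv 88: fwd; pos2(id21) recv 59: fwd; pos3(id58) recv 21: drop; pos4(id18) recv 58: fwd; pos5(id34) recv 18: drop; pos0(id88) recv 34: drop
Round 2: pos2(id21) recv 88: fwd; pos3(id58) recv 59: fwd; pos5(id34) recv 58: fwd
Round 3: pos3(id58) recv 88: fwd; pos4(id18) recv 59: fwd; pos0(id88) recv 58: drop
Round 4: pos4(id18) recv 88: fwd; pos5(id34) recv 59: fwd
Round 5: pos5(id34) recv 88: fwd; pos0(id88) recv 59: drop
Round 6: pos0(id88) recv 88: ELECTED
Message ID 58 originates at pos 3; dropped at pos 0 in round 3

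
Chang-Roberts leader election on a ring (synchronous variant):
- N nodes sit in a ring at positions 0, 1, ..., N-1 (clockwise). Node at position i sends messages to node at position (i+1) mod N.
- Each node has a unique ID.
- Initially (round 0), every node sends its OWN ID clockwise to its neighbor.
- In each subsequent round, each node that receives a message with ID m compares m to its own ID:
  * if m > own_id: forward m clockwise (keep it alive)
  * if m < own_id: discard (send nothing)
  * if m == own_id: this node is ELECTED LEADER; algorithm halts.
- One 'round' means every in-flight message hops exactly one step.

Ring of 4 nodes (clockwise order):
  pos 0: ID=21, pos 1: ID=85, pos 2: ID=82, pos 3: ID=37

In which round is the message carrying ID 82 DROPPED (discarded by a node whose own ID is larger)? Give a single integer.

Answer: 3

Derivation:
Round 1: pos1(id85) recv 21: drop; pos2(id82) recv 85: fwd; pos3(id37) recv 82: fwd; pos0(id21) recv 37: fwd
Round 2: pos3(id37) recv 85: fwd; pos0(id21) recv 82: fwd; pos1(id85) recv 37: drop
Round 3: pos0(id21) recv 85: fwd; pos1(id85) recv 82: drop
Round 4: pos1(id85) recv 85: ELECTED
Message ID 82 originates at pos 2; dropped at pos 1 in round 3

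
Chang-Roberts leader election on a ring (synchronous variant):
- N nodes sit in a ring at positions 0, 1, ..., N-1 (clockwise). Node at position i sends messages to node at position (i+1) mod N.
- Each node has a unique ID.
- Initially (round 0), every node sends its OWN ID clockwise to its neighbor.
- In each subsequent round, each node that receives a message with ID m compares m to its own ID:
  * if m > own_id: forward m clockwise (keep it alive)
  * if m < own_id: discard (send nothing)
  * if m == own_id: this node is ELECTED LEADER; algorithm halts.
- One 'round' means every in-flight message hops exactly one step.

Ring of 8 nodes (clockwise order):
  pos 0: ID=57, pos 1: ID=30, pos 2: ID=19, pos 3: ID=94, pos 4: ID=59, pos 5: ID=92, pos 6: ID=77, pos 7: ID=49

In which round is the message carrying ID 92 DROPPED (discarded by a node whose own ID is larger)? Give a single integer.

Round 1: pos1(id30) recv 57: fwd; pos2(id19) recv 30: fwd; pos3(id94) recv 19: drop; pos4(id59) recv 94: fwd; pos5(id92) recv 59: drop; pos6(id77) recv 92: fwd; pos7(id49) recv 77: fwd; pos0(id57) recv 49: drop
Round 2: pos2(id19) recv 57: fwd; pos3(id94) recv 30: drop; pos5(id92) recv 94: fwd; pos7(id49) recv 92: fwd; pos0(id57) recv 77: fwd
Round 3: pos3(id94) recv 57: drop; pos6(id77) recv 94: fwd; pos0(id57) recv 92: fwd; pos1(id30) recv 77: fwd
Round 4: pos7(id49) recv 94: fwd; pos1(id30) recv 92: fwd; pos2(id19) recv 77: fwd
Round 5: pos0(id57) recv 94: fwd; pos2(id19) recv 92: fwd; pos3(id94) recv 77: drop
Round 6: pos1(id30) recv 94: fwd; pos3(id94) recv 92: drop
Round 7: pos2(id19) recv 94: fwd
Round 8: pos3(id94) recv 94: ELECTED
Message ID 92 originates at pos 5; dropped at pos 3 in round 6

Answer: 6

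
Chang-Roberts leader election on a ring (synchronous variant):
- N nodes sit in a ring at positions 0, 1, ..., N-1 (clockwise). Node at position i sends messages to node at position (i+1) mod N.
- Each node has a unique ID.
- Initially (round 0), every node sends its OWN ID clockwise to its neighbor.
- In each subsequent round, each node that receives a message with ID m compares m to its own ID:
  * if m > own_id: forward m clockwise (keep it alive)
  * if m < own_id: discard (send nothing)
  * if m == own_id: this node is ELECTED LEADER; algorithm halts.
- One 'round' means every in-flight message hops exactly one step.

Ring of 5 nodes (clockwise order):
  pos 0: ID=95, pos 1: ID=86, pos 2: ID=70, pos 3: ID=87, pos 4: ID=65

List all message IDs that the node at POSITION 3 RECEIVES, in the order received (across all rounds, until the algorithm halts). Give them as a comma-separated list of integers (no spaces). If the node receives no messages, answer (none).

Answer: 70,86,95

Derivation:
Round 1: pos1(id86) recv 95: fwd; pos2(id70) recv 86: fwd; pos3(id87) recv 70: drop; pos4(id65) recv 87: fwd; pos0(id95) recv 65: drop
Round 2: pos2(id70) recv 95: fwd; pos3(id87) recv 86: drop; pos0(id95) recv 87: drop
Round 3: pos3(id87) recv 95: fwd
Round 4: pos4(id65) recv 95: fwd
Round 5: pos0(id95) recv 95: ELECTED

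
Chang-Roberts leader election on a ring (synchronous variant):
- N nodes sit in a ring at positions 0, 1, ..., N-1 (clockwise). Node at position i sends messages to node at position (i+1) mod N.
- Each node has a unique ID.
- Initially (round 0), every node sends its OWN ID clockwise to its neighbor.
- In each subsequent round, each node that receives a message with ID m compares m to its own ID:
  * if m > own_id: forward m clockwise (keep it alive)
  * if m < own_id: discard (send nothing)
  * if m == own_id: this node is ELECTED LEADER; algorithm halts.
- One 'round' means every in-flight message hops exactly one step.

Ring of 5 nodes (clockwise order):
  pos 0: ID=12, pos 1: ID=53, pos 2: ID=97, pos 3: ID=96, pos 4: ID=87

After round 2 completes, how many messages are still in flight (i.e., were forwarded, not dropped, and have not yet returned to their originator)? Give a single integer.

Round 1: pos1(id53) recv 12: drop; pos2(id97) recv 53: drop; pos3(id96) recv 97: fwd; pos4(id87) recv 96: fwd; pos0(id12) recv 87: fwd
Round 2: pos4(id87) recv 97: fwd; pos0(id12) recv 96: fwd; pos1(id53) recv 87: fwd
After round 2: 3 messages still in flight

Answer: 3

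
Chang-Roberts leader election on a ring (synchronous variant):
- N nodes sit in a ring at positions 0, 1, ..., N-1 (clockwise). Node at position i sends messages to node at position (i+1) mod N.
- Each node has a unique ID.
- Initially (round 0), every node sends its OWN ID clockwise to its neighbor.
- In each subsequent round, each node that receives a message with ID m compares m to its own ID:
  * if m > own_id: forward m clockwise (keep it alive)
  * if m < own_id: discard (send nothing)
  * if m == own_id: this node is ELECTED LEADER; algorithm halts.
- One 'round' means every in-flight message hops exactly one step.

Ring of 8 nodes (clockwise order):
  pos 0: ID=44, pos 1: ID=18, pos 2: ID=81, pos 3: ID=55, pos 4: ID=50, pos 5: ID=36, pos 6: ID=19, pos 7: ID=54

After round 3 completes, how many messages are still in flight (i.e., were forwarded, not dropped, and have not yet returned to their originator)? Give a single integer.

Round 1: pos1(id18) recv 44: fwd; pos2(id81) recv 18: drop; pos3(id55) recv 81: fwd; pos4(id50) recv 55: fwd; pos5(id36) recv 50: fwd; pos6(id19) recv 36: fwd; pos7(id54) recv 19: drop; pos0(id44) recv 54: fwd
Round 2: pos2(id81) recv 44: drop; pos4(id50) recv 81: fwd; pos5(id36) recv 55: fwd; pos6(id19) recv 50: fwd; pos7(id54) recv 36: drop; pos1(id18) recv 54: fwd
Round 3: pos5(id36) recv 81: fwd; pos6(id19) recv 55: fwd; pos7(id54) recv 50: drop; pos2(id81) recv 54: drop
After round 3: 2 messages still in flight

Answer: 2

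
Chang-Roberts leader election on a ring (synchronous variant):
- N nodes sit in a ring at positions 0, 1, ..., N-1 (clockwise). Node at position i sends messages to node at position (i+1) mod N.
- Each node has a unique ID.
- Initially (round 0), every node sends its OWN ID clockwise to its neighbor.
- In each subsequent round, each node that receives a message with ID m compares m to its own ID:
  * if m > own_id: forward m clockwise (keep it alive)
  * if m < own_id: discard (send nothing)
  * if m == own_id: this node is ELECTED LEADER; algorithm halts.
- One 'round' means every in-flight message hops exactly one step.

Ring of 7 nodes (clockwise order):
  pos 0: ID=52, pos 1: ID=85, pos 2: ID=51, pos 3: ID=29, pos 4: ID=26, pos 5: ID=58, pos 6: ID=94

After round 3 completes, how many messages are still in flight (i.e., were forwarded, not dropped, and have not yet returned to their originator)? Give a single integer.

Round 1: pos1(id85) recv 52: drop; pos2(id51) recv 85: fwd; pos3(id29) recv 51: fwd; pos4(id26) recv 29: fwd; pos5(id58) recv 26: drop; pos6(id94) recv 58: drop; pos0(id52) recv 94: fwd
Round 2: pos3(id29) recv 85: fwd; pos4(id26) recv 51: fwd; pos5(id58) recv 29: drop; pos1(id85) recv 94: fwd
Round 3: pos4(id26) recv 85: fwd; pos5(id58) recv 51: drop; pos2(id51) recv 94: fwd
After round 3: 2 messages still in flight

Answer: 2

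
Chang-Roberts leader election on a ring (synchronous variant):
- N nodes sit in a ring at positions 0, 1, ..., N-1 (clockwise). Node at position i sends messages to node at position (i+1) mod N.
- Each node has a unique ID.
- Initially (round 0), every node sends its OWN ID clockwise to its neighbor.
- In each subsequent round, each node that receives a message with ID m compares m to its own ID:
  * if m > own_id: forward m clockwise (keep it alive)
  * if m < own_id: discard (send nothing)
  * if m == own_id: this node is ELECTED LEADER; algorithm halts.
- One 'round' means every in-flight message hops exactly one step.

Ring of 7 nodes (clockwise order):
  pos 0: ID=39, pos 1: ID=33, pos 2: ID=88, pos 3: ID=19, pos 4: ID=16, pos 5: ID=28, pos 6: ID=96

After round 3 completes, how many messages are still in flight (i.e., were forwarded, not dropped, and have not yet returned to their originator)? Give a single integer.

Answer: 2

Derivation:
Round 1: pos1(id33) recv 39: fwd; pos2(id88) recv 33: drop; pos3(id19) recv 88: fwd; pos4(id16) recv 19: fwd; pos5(id28) recv 16: drop; pos6(id96) recv 28: drop; pos0(id39) recv 96: fwd
Round 2: pos2(id88) recv 39: drop; pos4(id16) recv 88: fwd; pos5(id28) recv 19: drop; pos1(id33) recv 96: fwd
Round 3: pos5(id28) recv 88: fwd; pos2(id88) recv 96: fwd
After round 3: 2 messages still in flight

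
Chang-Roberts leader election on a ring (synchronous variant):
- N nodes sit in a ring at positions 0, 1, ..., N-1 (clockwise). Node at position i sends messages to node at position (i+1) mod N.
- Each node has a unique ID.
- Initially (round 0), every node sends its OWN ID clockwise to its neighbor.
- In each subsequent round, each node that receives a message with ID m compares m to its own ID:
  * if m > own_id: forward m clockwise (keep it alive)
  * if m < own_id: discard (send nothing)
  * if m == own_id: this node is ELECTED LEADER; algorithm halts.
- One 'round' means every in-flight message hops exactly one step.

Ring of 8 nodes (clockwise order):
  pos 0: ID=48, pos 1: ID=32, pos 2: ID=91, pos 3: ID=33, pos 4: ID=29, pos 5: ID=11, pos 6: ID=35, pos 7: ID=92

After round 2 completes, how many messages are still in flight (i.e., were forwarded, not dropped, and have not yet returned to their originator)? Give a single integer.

Round 1: pos1(id32) recv 48: fwd; pos2(id91) recv 32: drop; pos3(id33) recv 91: fwd; pos4(id29) recv 33: fwd; pos5(id11) recv 29: fwd; pos6(id35) recv 11: drop; pos7(id92) recv 35: drop; pos0(id48) recv 92: fwd
Round 2: pos2(id91) recv 48: drop; pos4(id29) recv 91: fwd; pos5(id11) recv 33: fwd; pos6(id35) recv 29: drop; pos1(id32) recv 92: fwd
After round 2: 3 messages still in flight

Answer: 3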